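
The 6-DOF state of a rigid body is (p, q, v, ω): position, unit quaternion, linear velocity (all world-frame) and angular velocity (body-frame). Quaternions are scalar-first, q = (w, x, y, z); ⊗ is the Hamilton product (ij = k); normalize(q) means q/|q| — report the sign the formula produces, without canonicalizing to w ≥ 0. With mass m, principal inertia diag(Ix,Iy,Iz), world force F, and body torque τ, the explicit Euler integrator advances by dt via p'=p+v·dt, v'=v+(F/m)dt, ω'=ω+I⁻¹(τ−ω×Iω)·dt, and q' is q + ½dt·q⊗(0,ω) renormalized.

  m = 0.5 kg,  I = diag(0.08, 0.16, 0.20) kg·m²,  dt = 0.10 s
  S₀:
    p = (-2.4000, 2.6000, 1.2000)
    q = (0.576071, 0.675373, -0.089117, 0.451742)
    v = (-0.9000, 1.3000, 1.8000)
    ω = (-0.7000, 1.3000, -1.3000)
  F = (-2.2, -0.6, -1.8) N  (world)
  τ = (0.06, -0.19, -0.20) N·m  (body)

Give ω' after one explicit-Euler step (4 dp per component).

precession coupling ω×(Iω) = (-0.0676, -0.1092, -0.0728)
(τ − ω×Iω)/I = (1.5950, -0.5050, -0.6360)
ω' = ω + α·dt = (-0.5405, 1.2495, -1.3636)

ω' = (-0.5405, 1.2495, -1.3636)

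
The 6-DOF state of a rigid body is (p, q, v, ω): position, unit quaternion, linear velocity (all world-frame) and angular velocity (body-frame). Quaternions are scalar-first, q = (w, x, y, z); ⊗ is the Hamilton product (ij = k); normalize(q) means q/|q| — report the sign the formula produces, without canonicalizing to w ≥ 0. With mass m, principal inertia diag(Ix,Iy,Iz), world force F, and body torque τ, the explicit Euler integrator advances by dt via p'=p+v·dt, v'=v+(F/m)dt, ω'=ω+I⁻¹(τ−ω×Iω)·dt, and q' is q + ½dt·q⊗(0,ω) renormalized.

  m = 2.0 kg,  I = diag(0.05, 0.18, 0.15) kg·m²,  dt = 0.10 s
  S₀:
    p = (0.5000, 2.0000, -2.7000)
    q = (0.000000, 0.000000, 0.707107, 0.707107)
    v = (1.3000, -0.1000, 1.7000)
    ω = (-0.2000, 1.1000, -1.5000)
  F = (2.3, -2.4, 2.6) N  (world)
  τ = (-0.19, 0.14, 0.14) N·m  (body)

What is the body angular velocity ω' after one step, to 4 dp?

angular accel α = (-4.7900, 0.9444, 1.1240)
new body rate ω' = (-0.6790, 1.1944, -1.3876)

ω' = (-0.6790, 1.1944, -1.3876)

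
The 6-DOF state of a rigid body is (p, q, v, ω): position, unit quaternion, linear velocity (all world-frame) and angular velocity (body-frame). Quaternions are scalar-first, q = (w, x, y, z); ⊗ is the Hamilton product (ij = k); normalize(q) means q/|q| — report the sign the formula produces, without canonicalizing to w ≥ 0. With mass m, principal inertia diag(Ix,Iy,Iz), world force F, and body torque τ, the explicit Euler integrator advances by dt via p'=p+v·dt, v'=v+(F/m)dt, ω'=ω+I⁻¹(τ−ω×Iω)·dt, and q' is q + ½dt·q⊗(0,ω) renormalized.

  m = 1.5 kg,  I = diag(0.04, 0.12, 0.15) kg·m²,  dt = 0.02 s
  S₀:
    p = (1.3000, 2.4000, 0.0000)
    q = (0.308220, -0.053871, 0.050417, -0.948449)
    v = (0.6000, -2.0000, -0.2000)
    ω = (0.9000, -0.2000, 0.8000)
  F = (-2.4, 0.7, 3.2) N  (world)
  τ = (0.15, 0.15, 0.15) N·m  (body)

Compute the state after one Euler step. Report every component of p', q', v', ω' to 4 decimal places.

p' = (1.3120, 2.3600, -0.0040)
q' = (0.3164, -0.0526, 0.0417, -0.9463)
v' = (0.5680, -1.9907, -0.1573)
ω' = (0.9774, -0.1618, 0.8219)

ω×(Iω) gyroscopic = (-0.0048, -0.0792, -0.0144)
(τ − ω×Iω)/I = (3.8700, 1.9100, 1.0960)
ω + α·dt = (0.9774, -0.1618, 0.8219)
Hamilton product q⊗(0,ω) = (0.8173265, 0.1280418, -0.8721513, 0.2119749)
q + ½dt·q⊗(0,ω), renormalized = (0.3164, -0.0526, 0.0417, -0.9463)
a = (-1.6000, 0.4667, 2.1333)
new position p' = (1.3120, 2.3600, -0.0040)
new velocity v' = (0.5680, -1.9907, -0.1573)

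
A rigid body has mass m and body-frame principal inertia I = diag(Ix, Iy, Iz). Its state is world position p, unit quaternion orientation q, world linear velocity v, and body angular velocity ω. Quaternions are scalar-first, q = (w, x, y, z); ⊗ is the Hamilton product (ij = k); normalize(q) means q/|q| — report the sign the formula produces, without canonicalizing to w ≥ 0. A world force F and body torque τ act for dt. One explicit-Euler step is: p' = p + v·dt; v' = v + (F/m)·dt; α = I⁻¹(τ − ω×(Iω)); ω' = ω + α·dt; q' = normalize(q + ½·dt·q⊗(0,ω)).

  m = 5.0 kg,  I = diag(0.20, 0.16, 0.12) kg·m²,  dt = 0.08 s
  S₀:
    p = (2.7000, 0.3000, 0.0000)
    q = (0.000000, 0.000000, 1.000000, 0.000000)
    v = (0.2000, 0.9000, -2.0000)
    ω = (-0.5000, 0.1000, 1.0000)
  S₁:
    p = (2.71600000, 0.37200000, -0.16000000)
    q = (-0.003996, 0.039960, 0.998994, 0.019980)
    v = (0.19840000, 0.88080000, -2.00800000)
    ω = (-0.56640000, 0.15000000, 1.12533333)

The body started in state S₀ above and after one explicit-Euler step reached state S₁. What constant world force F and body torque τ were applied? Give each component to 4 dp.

Δω = ω₁−ω₀ = (-0.06640000, 0.05000000, 0.12533333)
ω₀×(Iω₀) = (-0.0040, -0.0400, 0.0020)
τ = I·(Δω/dt) + ω₀×(Iω₀) = (-0.1700, 0.0600, 0.1900)
v₁ − v₀ = (-0.00160000, -0.01920000, -0.00800000)
applied force F = (-0.1000, -1.2000, -0.5000)

F = (-0.1000, -1.2000, -0.5000)
τ = (-0.1700, 0.0600, 0.1900)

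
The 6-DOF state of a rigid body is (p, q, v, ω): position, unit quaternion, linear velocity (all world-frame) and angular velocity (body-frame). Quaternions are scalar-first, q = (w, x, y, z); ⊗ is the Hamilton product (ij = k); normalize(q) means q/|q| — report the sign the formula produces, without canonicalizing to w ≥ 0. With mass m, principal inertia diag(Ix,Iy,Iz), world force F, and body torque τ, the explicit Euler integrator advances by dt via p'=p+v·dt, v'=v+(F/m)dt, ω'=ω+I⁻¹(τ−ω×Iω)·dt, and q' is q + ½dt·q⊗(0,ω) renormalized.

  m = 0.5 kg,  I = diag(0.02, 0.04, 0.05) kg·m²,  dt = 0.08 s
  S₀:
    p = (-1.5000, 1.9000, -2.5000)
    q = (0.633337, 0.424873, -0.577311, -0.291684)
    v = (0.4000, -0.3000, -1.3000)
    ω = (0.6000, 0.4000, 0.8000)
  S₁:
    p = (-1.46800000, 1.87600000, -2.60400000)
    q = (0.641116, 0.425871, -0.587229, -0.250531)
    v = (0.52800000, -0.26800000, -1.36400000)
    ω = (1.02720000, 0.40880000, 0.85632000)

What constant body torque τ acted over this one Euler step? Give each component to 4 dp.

Δω = ω₁−ω₀ = (0.42720000, 0.00880000, 0.05632000)
gyro term ω₀×Iω₀ = (0.0032, -0.0144, 0.0048)
I·α + gyro = (0.1100, -0.0100, 0.0400)

τ = (0.1100, -0.0100, 0.0400)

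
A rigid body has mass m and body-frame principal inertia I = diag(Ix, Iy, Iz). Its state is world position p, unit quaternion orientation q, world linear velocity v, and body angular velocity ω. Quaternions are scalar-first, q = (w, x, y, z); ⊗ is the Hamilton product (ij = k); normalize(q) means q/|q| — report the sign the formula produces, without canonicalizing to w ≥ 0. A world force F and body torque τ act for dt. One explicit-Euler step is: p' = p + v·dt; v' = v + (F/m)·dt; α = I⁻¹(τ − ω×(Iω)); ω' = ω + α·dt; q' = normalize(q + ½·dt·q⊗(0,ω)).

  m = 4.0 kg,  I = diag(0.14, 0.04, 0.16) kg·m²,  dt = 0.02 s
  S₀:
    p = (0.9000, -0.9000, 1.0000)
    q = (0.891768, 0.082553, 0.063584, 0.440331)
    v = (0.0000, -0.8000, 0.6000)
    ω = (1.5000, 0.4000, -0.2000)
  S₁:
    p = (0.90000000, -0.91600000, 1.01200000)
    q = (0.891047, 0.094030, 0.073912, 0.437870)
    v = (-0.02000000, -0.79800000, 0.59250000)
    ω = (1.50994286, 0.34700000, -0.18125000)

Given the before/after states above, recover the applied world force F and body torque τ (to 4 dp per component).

v₁ − v₀ = (-0.02000000, 0.00200000, -0.00750000)
F = m·Δv/dt = (-4.0000, 0.4000, -1.5000)
Δω = ω₁−ω₀ = (0.00994286, -0.05300000, 0.01875000)
ω₀×(Iω₀) = (-0.0096, 0.0060, -0.0600)
applied torque τ = (0.0600, -0.1000, 0.0900)

F = (-4.0000, 0.4000, -1.5000)
τ = (0.0600, -0.1000, 0.0900)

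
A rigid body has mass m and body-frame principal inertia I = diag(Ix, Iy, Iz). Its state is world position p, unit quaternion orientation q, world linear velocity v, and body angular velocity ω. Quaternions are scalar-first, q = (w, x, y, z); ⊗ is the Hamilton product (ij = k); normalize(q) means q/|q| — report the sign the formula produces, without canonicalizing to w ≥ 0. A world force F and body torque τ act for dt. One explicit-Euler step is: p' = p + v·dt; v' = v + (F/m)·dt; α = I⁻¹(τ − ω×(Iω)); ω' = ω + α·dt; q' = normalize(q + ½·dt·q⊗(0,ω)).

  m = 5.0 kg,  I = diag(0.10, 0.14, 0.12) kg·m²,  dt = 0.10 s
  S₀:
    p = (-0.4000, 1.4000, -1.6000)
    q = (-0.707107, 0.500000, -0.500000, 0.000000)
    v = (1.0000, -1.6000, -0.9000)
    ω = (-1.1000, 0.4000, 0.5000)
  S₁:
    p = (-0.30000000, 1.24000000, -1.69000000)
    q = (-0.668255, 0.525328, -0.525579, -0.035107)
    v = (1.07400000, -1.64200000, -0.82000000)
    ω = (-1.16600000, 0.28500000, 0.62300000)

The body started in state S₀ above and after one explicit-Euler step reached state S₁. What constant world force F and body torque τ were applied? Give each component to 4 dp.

Δv = v₁−v₀ = (0.07400000, -0.04200000, 0.08000000)
F = m·Δv/dt = (3.7000, -2.1000, 4.0000)
Δω = ω₁−ω₀ = (-0.06600000, -0.11500000, 0.12300000)
precession coupling = (-0.0040, 0.0110, -0.0176)
I·α + gyro = (-0.0700, -0.1500, 0.1300)

F = (3.7000, -2.1000, 4.0000)
τ = (-0.0700, -0.1500, 0.1300)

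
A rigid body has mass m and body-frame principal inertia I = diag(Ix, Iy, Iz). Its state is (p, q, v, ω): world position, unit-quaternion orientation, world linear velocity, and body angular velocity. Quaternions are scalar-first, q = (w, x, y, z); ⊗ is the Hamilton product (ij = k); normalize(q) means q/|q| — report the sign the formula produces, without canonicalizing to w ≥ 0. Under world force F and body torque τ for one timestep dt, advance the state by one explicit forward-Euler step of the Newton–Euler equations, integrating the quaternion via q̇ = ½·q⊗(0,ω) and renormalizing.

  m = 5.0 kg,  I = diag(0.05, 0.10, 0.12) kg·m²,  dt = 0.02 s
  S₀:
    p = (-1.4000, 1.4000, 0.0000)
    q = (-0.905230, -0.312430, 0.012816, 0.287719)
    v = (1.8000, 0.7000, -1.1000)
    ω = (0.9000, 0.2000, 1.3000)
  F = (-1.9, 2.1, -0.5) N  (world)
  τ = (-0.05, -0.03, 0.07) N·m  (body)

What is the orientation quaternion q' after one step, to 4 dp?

Hamilton product q⊗(0,ω) = (-0.0954109, -0.8555900, 0.4840601, -1.2508194)
q' = normalize(q + ½dt·q⊗(0,ω)) = (-0.9061, -0.3209, 0.0177, 0.2752)

q' = (-0.9061, -0.3209, 0.0177, 0.2752)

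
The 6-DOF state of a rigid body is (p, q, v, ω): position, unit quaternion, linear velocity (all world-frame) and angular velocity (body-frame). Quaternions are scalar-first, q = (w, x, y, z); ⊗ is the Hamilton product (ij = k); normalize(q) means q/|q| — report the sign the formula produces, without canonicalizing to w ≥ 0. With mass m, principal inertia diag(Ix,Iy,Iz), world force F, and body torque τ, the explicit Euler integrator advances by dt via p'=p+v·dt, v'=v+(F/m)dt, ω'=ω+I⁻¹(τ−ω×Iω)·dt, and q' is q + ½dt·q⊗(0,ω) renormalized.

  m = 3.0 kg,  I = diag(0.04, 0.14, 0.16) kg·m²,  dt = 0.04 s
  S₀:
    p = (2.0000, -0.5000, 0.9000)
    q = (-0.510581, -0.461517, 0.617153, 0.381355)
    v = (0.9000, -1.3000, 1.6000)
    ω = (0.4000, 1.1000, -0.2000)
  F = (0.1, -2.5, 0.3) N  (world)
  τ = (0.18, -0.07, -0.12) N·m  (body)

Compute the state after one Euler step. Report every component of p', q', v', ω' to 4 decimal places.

p' = (2.0360, -0.5520, 0.9640)
q' = (-0.5188, -0.4763, 0.6070, 0.3682)
v' = (0.9013, -1.3333, 1.6040)
ω' = (0.5844, 1.0773, -0.2410)

new position p' = (2.0360, -0.5520, 0.9640)
new velocity v' = (0.9013, -1.3333, 1.6040)
gyro term ω×Iω = (-0.0044, 0.0096, 0.0440)
(τ − ω×Iω)/I = (4.6100, -0.5686, -1.0250)
ω + α·dt = (0.5844, 1.0773, -0.2410)
Hamilton product q⊗(0,ω) = (-0.4179905, -0.7471535, -0.5014005, -0.6524137)
updated quaternion q' = (-0.5188, -0.4763, 0.6070, 0.3682)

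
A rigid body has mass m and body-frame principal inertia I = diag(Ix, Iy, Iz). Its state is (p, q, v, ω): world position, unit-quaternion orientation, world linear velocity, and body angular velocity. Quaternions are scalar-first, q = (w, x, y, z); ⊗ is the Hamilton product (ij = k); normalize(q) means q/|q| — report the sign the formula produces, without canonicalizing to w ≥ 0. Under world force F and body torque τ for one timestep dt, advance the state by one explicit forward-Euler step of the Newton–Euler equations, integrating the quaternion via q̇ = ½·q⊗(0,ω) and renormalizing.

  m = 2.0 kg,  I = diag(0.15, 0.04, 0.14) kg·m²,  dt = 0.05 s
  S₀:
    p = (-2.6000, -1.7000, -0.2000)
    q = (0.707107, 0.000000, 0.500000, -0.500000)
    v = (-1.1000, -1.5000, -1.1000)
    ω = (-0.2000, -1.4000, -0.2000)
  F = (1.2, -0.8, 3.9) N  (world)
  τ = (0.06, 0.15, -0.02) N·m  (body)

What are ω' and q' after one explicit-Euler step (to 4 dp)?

precession coupling ω×(Iω) = (0.0280, 0.0004, -0.0308)
α = I⁻¹(τ − ω×Iω) = (0.2133, 3.7400, 0.0771)
ω' = ω + α·dt = (-0.1893, -1.2130, -0.1961)
Hamilton product q⊗(0,ω) = (0.6000000, -0.9414214, -0.8899498, -0.0414214)
updated quaternion q' = (0.7216, -0.0235, 0.4774, -0.5007)

ω' = (-0.1893, -1.2130, -0.1961)
q' = (0.7216, -0.0235, 0.4774, -0.5007)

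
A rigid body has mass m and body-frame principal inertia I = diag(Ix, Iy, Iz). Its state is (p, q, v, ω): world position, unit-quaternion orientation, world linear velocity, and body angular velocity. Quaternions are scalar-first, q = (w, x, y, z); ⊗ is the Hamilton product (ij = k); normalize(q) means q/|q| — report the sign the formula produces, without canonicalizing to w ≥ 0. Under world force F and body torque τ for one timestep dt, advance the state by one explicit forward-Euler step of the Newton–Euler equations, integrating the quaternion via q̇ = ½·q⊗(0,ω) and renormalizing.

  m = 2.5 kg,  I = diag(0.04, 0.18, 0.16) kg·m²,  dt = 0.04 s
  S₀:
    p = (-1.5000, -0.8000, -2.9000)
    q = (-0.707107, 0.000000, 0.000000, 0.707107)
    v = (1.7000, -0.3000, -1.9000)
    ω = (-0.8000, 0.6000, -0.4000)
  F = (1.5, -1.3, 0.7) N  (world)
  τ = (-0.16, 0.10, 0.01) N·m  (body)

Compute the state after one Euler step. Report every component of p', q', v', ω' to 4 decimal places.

a = (0.6000, -0.5200, 0.2800)
new position p' = (-1.4320, -0.8120, -2.9760)
v' = v + a·dt = (1.7240, -0.3208, -1.8888)
gyro term ω×Iω = (0.0048, -0.0384, -0.0672)
α = I⁻¹(τ − ω×Iω) = (-4.1200, 0.7689, 0.4825)
new body rate ω' = (-0.9648, 0.6308, -0.3807)
q⊗(0,ω) = (0.2828428, 0.1414214, -0.9899498, 0.2828428)
q' = normalize(q + ½dt·q⊗(0,ω)) = (-0.7013, 0.0028, -0.0198, 0.7126)

p' = (-1.4320, -0.8120, -2.9760)
q' = (-0.7013, 0.0028, -0.0198, 0.7126)
v' = (1.7240, -0.3208, -1.8888)
ω' = (-0.9648, 0.6308, -0.3807)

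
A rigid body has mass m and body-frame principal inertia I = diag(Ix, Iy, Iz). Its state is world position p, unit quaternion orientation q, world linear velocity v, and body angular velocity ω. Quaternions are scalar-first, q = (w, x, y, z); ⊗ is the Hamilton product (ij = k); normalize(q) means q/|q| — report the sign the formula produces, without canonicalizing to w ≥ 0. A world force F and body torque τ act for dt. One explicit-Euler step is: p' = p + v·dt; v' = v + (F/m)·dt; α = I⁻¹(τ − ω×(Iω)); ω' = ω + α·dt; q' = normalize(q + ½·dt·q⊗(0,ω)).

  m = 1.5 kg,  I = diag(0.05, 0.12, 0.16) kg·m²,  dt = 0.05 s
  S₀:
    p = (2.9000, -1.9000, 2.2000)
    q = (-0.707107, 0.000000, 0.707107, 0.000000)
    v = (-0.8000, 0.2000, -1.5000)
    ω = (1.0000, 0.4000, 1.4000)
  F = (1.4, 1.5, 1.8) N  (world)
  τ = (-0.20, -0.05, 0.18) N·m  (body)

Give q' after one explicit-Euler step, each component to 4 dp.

2q̇ = q⊗(0,ω) = (-0.2828428, 0.2828428, -0.2828428, -1.6970568)
q' = normalize(q + ½dt·q⊗(0,ω)) = (-0.7135, 0.0071, 0.6994, -0.0424)

q' = (-0.7135, 0.0071, 0.6994, -0.0424)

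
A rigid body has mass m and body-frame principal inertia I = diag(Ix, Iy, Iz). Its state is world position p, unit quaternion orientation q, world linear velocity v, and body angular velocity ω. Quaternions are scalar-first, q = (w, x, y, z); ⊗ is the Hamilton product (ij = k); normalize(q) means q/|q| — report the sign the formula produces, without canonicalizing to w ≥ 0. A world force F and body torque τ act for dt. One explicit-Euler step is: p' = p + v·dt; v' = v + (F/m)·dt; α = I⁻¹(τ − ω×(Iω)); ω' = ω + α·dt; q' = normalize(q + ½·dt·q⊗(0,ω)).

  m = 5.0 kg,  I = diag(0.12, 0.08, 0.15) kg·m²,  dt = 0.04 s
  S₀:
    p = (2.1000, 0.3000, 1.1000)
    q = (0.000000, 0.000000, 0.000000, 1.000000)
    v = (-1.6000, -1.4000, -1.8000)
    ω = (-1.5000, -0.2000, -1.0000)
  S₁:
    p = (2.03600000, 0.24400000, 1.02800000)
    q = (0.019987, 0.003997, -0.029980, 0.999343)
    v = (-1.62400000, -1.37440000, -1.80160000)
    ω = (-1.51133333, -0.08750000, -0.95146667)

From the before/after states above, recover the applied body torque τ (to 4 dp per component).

ω₁ − ω₀ = (-0.01133333, 0.11250000, 0.04853333)
ω₀×(Iω₀) = (0.0140, -0.0450, -0.0120)
applied torque τ = (-0.0200, 0.1800, 0.1700)

τ = (-0.0200, 0.1800, 0.1700)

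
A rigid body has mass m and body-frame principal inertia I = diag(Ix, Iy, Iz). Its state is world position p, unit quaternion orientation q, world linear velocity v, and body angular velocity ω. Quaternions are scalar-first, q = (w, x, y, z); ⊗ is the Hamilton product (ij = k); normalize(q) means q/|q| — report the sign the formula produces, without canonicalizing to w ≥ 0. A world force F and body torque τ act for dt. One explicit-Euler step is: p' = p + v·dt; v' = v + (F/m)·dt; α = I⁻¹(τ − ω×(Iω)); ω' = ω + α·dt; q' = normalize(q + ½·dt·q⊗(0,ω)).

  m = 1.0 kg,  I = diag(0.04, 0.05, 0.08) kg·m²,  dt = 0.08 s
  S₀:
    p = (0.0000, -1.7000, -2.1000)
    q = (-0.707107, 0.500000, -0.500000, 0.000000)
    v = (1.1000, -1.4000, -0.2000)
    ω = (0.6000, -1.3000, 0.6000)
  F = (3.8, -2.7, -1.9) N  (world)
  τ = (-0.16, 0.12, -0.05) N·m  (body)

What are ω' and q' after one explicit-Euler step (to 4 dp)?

ω' = (0.3268, -1.0850, 0.5578)
q' = (-0.7437, 0.4701, -0.4743, -0.0309)

α = I⁻¹(τ − ω×Iω) = (-3.4150, 2.6880, -0.5275)
ω' = ω + α·dt = (0.3268, -1.0850, 0.5578)
Hamilton product q⊗(0,ω) = (-0.9500000, -0.7242642, 0.6192391, -0.7742642)
updated quaternion q' = (-0.7437, 0.4701, -0.4743, -0.0309)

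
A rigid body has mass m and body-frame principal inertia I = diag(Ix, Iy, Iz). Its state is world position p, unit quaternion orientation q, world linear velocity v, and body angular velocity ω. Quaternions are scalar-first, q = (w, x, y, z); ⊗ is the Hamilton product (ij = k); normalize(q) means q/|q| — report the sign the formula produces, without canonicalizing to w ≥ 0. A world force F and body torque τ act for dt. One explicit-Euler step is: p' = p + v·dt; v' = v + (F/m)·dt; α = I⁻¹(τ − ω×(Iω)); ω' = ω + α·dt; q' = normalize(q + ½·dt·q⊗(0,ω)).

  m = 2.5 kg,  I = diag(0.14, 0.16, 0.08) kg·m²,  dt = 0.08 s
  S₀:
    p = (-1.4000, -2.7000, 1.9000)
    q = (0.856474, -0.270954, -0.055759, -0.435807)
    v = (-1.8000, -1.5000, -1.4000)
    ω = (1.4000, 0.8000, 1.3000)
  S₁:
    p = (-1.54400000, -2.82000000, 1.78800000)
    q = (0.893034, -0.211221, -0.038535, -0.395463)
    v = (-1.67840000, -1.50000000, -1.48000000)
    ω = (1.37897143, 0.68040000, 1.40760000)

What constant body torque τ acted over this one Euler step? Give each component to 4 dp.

τ = (-0.1200, -0.1300, 0.1300)

ω₁ − ω₀ = (-0.02102857, -0.11960000, 0.10760000)
gyro term ω₀×Iω₀ = (-0.0832, 0.1092, 0.0224)
applied torque τ = (-0.1200, -0.1300, 0.1300)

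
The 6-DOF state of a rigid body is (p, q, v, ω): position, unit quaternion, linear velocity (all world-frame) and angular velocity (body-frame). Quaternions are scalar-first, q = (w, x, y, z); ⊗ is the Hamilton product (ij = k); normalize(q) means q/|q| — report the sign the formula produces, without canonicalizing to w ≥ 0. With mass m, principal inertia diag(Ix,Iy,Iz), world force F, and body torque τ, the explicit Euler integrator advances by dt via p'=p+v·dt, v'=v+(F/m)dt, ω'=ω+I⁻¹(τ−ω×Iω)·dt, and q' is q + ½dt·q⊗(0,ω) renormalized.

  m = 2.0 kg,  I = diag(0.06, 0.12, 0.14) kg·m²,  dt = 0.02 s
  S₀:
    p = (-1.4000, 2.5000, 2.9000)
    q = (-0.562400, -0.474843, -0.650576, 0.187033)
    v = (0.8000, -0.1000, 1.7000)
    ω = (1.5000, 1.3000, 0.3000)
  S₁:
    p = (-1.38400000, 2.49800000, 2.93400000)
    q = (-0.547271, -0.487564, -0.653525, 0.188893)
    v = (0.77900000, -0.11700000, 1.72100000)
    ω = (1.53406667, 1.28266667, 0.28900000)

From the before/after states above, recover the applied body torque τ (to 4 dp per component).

τ = (0.1100, -0.1400, 0.0400)

rate change Δω = (0.03406667, -0.01733333, -0.01100000)
τ = I·(Δω/dt) + ω₀×(Iω₀) = (0.1100, -0.1400, 0.0400)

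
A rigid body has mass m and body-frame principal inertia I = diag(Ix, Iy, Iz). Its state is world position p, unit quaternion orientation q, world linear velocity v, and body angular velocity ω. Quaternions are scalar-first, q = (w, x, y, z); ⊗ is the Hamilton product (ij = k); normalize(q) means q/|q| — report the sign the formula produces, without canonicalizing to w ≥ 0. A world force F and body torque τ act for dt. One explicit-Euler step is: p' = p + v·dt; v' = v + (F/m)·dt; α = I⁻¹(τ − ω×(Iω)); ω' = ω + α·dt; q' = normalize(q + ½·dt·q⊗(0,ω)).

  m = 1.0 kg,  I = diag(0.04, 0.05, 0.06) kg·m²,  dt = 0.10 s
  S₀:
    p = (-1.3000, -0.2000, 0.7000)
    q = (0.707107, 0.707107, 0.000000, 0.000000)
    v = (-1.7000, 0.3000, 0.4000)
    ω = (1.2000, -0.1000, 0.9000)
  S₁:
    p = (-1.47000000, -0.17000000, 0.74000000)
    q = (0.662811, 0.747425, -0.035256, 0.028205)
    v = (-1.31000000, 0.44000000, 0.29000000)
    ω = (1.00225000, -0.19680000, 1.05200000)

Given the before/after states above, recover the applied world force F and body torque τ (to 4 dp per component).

F = (3.9000, 1.4000, -1.1000)
τ = (-0.0800, -0.0700, 0.0900)

v₁ − v₀ = (0.39000000, 0.14000000, -0.11000000)
applied force F = (3.9000, 1.4000, -1.1000)
rate change Δω = (-0.19775000, -0.09680000, 0.15200000)
applied torque τ = (-0.0800, -0.0700, 0.0900)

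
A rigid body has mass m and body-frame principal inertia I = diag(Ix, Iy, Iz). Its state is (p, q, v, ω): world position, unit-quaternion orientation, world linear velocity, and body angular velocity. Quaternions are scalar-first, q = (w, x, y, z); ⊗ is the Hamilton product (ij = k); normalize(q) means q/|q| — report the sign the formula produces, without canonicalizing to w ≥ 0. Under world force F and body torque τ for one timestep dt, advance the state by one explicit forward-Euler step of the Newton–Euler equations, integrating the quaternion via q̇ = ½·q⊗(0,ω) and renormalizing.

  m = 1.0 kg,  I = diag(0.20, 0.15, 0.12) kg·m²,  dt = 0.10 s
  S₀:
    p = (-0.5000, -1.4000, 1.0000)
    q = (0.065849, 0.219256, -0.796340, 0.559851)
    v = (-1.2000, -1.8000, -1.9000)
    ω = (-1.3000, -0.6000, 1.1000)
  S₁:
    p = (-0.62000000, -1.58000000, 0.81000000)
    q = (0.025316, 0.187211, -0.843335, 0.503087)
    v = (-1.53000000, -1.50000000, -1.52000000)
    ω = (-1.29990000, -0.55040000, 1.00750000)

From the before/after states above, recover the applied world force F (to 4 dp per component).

F = (-3.3000, 3.0000, 3.8000)

v₁ − v₀ = (-0.33000000, 0.30000000, 0.38000000)
F = m·Δv/dt = (-3.3000, 3.0000, 3.8000)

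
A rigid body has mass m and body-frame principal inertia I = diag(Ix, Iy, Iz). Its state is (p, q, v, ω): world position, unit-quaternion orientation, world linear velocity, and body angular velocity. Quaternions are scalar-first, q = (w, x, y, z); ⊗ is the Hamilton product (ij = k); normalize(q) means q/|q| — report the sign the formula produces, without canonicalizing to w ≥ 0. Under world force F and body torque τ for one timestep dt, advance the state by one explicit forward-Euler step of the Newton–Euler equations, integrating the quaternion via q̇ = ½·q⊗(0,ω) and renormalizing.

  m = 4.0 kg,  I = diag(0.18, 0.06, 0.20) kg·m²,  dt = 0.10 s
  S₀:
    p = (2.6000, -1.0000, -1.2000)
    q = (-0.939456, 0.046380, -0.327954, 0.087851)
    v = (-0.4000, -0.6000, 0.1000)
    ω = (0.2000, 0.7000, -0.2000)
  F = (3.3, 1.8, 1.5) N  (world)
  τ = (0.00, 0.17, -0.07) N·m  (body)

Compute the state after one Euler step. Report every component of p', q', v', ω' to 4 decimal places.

α = I⁻¹(τ − ω×Iω) = (0.1089, 2.8200, -0.2660)
new body rate ω' = (0.2109, 0.9820, -0.2266)
2q̇ = q⊗(0,ω) = (0.2378620, -0.1837961, -0.6307730, 0.2859480)
q + ½dt·q⊗(0,ω), renormalized = (-0.9269, 0.0372, -0.3592, 0.1021)
p + v·dt = (2.5600, -1.0600, -1.1900)
v' = v + a·dt = (-0.3175, -0.5550, 0.1375)

p' = (2.5600, -1.0600, -1.1900)
q' = (-0.9269, 0.0372, -0.3592, 0.1021)
v' = (-0.3175, -0.5550, 0.1375)
ω' = (0.2109, 0.9820, -0.2266)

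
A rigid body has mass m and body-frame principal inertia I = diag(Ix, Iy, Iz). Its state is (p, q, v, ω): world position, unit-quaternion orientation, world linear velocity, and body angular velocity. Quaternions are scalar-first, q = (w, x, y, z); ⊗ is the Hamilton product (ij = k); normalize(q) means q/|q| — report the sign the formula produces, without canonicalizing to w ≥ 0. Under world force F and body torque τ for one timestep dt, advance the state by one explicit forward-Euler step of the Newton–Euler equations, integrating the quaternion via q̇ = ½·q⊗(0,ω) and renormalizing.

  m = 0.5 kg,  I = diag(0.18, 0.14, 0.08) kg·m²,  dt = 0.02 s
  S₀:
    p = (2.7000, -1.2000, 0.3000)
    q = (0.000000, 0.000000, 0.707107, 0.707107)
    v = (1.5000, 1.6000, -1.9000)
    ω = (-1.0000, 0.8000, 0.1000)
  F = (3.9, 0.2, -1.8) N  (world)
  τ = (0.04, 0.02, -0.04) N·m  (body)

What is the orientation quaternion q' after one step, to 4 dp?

q' = (-0.0064, -0.0049, 0.7000, 0.7141)

2q̇ = q⊗(0,ω) = (-0.6363963, -0.4949749, -0.7071070, 0.7071070)
q + ½dt·q⊗(0,ω), renormalized = (-0.0064, -0.0049, 0.7000, 0.7141)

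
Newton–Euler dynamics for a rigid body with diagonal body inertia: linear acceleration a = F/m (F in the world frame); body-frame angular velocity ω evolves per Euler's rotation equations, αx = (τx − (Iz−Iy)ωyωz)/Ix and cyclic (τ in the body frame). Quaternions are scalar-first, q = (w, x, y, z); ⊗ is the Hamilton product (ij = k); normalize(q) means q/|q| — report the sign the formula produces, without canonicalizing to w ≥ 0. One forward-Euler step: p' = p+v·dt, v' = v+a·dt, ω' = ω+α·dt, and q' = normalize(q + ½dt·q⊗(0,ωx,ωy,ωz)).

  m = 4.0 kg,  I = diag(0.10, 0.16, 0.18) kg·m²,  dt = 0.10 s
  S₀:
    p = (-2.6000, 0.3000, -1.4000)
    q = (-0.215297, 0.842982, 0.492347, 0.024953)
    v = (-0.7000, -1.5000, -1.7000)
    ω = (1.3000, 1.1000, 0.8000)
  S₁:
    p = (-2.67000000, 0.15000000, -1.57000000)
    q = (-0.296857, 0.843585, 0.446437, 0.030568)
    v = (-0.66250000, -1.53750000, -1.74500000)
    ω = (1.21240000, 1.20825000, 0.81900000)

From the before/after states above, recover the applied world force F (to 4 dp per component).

F = (1.5000, -1.5000, -1.8000)

v₁ − v₀ = (0.03750000, -0.03750000, -0.04500000)
m·(v₁−v₀)/dt = (1.5000, -1.5000, -1.8000)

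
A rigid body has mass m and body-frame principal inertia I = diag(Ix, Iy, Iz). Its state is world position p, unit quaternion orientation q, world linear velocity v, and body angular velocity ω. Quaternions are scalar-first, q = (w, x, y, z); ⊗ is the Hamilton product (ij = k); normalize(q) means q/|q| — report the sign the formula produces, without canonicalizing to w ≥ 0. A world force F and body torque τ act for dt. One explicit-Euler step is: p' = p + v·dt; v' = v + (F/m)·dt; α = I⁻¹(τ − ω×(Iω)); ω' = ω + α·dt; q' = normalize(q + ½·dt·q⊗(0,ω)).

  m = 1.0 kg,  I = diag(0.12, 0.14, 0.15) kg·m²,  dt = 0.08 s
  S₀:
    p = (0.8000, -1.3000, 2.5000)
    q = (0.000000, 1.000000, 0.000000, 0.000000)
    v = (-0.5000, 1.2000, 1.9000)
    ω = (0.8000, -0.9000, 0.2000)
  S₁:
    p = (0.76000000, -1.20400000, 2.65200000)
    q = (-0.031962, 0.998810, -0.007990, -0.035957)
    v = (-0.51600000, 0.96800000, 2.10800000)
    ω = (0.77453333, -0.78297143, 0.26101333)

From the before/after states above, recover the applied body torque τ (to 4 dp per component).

ω₁ − ω₀ = (-0.02546667, 0.11702857, 0.06101333)
applied torque τ = (-0.0400, 0.2000, 0.1000)

τ = (-0.0400, 0.2000, 0.1000)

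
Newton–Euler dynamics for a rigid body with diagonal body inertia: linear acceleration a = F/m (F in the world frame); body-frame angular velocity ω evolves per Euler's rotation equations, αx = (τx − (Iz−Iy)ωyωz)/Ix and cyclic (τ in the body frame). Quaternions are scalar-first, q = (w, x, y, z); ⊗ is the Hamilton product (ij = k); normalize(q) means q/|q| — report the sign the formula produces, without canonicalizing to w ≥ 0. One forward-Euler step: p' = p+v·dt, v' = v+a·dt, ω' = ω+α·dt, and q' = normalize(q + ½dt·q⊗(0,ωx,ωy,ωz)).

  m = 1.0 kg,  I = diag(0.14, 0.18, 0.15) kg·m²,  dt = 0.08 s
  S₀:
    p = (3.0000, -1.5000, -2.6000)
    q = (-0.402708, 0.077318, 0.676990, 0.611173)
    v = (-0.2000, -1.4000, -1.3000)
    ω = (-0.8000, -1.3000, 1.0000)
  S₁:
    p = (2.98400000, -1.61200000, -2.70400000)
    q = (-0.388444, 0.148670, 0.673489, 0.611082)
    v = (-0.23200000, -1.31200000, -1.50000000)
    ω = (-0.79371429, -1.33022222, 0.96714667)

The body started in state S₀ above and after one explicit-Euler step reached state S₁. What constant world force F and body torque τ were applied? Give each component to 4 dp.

F = (-0.4000, 1.1000, -2.5000)
τ = (0.0500, -0.0600, -0.0200)

Δω = ω₁−ω₀ = (0.00628571, -0.03022222, -0.03285333)
gyro term ω₀×Iω₀ = (0.0390, 0.0080, 0.0416)
I·α + gyro = (0.0500, -0.0600, -0.0200)
v₁ − v₀ = (-0.03200000, 0.08800000, -0.20000000)
F = m·Δv/dt = (-0.4000, 1.1000, -2.5000)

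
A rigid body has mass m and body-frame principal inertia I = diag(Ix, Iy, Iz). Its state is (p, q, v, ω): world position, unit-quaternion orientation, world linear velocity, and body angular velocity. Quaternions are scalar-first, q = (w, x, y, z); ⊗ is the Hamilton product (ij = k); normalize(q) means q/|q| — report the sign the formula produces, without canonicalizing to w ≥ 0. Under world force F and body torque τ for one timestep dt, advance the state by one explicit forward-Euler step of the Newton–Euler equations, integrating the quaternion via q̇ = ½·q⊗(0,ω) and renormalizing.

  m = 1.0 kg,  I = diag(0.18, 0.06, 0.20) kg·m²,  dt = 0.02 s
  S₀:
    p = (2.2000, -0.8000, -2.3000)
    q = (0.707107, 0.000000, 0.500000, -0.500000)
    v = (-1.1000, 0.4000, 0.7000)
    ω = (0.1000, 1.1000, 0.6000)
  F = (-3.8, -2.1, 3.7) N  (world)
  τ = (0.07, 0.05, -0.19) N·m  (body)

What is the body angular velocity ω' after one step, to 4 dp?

gyro term ω×Iω = (0.0924, -0.0012, -0.0132)
angular accel α = (-0.1244, 0.8533, -0.8840)
new body rate ω' = (0.0975, 1.1171, 0.5823)

ω' = (0.0975, 1.1171, 0.5823)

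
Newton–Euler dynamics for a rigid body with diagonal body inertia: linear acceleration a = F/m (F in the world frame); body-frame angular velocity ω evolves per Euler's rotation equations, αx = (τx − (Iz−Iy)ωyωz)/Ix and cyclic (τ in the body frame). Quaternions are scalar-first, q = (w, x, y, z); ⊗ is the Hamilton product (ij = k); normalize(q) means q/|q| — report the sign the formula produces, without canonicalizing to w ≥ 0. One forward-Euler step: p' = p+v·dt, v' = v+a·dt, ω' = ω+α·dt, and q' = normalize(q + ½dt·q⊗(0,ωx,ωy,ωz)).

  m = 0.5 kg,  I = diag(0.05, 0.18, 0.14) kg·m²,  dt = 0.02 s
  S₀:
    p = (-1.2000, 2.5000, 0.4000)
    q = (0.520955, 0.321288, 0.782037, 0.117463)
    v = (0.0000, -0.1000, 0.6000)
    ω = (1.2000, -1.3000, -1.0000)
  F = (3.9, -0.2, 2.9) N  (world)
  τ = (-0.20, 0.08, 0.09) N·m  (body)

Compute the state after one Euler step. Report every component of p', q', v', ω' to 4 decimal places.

p' = (-1.2000, 2.4980, 0.4120)
q' = (0.5283, 0.3212, 0.7797, 0.0987)
v' = (0.1560, -0.1080, 0.7160)
ω' = (1.1408, -1.3031, -0.9582)

a = (7.8000, -0.4000, 5.8000)
p' = p + v·dt = (-1.2000, 2.4980, 0.4120)
new velocity v' = (0.1560, -0.1080, 0.7160)
precession coupling ω×(Iω) = (-0.0520, 0.1080, -0.2028)
α = I⁻¹(τ − ω×Iω) = (-2.9600, -0.1556, 2.0914)
new body rate ω' = (1.1408, -1.3031, -0.9582)
q⊗(0,ω) = (0.7485655, -0.0041891, -0.2149979, -1.8770738)
q' = normalize(q + ½dt·q⊗(0,ω)) = (0.5283, 0.3212, 0.7797, 0.0987)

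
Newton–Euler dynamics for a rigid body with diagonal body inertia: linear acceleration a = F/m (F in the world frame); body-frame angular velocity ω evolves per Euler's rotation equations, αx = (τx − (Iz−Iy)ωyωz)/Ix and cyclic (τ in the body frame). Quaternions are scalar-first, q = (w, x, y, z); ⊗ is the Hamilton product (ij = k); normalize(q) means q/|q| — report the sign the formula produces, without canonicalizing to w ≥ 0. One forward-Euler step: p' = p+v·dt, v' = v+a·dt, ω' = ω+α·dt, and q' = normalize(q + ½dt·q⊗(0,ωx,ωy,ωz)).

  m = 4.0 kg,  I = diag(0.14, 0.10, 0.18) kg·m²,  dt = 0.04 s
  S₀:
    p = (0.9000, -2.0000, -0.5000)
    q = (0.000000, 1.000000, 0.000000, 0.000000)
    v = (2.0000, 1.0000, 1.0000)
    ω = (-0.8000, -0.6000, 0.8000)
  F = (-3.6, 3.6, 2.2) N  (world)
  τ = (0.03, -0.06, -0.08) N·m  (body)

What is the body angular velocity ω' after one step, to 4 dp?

ω' = (-0.7805, -0.6342, 0.7865)

α = I⁻¹(τ − ω×Iω) = (0.4886, -0.8560, -0.3378)
ω + α·dt = (-0.7805, -0.6342, 0.7865)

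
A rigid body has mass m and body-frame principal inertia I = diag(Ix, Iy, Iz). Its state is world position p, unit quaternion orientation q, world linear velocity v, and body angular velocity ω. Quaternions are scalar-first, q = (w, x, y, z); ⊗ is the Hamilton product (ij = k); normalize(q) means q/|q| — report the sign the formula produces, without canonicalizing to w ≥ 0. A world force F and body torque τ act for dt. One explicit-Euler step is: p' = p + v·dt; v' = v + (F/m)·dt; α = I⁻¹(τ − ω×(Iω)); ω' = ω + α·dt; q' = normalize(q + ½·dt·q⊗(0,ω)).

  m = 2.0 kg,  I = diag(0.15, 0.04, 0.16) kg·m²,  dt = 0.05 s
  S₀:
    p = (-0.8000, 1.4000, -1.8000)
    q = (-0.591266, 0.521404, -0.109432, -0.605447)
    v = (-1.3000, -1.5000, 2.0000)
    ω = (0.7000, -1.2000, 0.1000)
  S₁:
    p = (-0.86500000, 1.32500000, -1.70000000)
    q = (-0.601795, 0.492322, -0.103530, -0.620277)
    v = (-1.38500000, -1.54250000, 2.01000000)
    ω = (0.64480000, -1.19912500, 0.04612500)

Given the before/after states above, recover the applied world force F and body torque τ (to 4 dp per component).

Δv = v₁−v₀ = (-0.08500000, -0.04250000, 0.01000000)
m·(v₁−v₀)/dt = (-3.4000, -1.7000, 0.4000)
ω₁ − ω₀ = (-0.05520000, 0.00087500, -0.05387500)
ω₀×(Iω₀) = (-0.0144, -0.0007, 0.0924)
τ = I·(Δω/dt) + ω₀×(Iω₀) = (-0.1800, 0.0000, -0.0800)

F = (-3.4000, -1.7000, 0.4000)
τ = (-0.1800, 0.0000, -0.0800)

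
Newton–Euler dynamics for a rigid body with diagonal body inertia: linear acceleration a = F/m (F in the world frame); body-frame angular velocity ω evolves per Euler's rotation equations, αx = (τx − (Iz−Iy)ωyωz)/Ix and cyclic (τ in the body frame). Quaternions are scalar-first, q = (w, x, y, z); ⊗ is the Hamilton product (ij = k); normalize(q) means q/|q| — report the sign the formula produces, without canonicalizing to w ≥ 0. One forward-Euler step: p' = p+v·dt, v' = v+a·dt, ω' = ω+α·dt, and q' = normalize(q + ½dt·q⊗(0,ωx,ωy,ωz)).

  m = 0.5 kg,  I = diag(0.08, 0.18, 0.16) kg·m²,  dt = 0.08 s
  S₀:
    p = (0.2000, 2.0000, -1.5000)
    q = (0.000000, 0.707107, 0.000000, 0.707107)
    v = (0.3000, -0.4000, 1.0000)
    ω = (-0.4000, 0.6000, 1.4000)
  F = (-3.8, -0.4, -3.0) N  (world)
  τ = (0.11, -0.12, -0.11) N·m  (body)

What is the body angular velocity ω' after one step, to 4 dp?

precession coupling ω×(Iω) = (-0.0168, 0.0448, -0.0240)
(τ − ω×Iω)/I = (1.5850, -0.9156, -0.5375)
new body rate ω' = (-0.2732, 0.5268, 1.3570)

ω' = (-0.2732, 0.5268, 1.3570)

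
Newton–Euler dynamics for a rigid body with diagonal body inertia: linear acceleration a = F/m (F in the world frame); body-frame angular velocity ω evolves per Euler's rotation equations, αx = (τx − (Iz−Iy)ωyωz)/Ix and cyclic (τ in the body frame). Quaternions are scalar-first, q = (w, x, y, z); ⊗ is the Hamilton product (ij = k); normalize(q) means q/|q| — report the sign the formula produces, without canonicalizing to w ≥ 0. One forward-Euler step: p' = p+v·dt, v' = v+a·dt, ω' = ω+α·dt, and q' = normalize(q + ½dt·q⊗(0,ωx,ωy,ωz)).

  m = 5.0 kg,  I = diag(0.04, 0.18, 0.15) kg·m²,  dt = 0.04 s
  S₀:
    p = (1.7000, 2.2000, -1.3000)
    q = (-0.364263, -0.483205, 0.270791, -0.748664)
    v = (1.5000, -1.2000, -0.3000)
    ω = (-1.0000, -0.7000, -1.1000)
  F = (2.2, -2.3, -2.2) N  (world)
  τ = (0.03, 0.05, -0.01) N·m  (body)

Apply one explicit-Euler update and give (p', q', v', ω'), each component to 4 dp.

p' = (1.7600, 2.1520, -1.3120)
q' = (-0.3864, -0.4921, 0.2801, -0.7281)
v' = (1.5176, -1.2184, -0.3176)
ω' = (-0.9469, -0.6620, -1.1288)

angular accel α = (1.3275, 0.9500, -0.7200)
ω + α·dt = (-0.9469, -0.6620, -1.1288)
2q̇ = q⊗(0,ω) = (-1.1171817, -0.4576719, 0.4721226, 1.0097238)
updated quaternion q' = (-0.3864, -0.4921, 0.2801, -0.7281)
a = (0.4400, -0.4600, -0.4400)
p + v·dt = (1.7600, 2.1520, -1.3120)
new velocity v' = (1.5176, -1.2184, -0.3176)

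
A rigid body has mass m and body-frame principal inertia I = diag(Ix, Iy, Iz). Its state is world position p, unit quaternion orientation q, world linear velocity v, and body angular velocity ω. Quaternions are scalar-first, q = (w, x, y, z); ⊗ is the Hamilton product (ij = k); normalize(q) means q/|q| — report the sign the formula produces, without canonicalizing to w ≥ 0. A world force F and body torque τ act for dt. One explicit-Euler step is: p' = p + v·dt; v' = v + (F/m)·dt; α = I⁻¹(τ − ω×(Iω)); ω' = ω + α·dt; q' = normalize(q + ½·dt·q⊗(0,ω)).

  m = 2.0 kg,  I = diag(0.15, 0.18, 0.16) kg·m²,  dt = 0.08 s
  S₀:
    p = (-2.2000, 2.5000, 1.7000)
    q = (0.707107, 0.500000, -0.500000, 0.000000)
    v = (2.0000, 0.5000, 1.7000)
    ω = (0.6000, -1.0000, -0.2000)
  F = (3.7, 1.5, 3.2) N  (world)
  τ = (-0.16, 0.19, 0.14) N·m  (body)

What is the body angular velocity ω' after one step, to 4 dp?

ω' = (0.5168, -0.9161, -0.1210)

precession coupling ω×(Iω) = (-0.0040, 0.0012, -0.0180)
angular accel α = (-1.0400, 1.0489, 0.9875)
ω + α·dt = (0.5168, -0.9161, -0.1210)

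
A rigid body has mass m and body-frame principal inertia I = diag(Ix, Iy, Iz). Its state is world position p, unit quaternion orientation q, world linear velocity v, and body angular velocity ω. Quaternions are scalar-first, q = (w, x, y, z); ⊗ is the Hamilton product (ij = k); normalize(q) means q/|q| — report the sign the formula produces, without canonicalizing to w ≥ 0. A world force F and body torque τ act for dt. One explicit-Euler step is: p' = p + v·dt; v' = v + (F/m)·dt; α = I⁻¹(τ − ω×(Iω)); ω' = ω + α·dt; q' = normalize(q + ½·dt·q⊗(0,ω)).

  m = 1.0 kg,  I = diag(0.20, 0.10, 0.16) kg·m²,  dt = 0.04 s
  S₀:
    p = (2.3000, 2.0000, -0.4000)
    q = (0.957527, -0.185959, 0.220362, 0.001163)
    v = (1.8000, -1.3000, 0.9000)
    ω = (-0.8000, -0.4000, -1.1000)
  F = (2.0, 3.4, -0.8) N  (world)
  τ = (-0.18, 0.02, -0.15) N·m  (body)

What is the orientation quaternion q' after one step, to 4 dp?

q' = (0.9560, -0.2060, 0.2085, -0.0149)

Hamilton product q⊗(0,ω) = (-0.0593431, -1.0079546, -0.5884961, -0.8026065)
updated quaternion q' = (0.9560, -0.2060, 0.2085, -0.0149)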